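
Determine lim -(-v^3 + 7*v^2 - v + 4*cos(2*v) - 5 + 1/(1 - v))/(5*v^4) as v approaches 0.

-11/15

Substitution gives 0/0; apply L'Hôpital's rule 4 times.
After differentiating numerator and denominator 4 times the quotient is (64*cos(2*v) - 24/(v - 1)^5)/(-120); at v = 0 this is -11/15.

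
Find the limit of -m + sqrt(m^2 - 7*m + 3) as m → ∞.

An ∞ − ∞ form. Rationalising with the conjugate, the difference becomes (-7m + 3) / (√(m^2 - 7*m + 3) + m).
For large m the denominator behaves like 2·m, so the quotient tends to -7/2 = -7/2.

-7/2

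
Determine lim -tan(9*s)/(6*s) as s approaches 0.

Substitution gives 0/0.
Since tan(u)/u → 1 as u → 0, tan(9s)/(9s) → 1 and the limit is 9/(-6) = -3/2.

-3/2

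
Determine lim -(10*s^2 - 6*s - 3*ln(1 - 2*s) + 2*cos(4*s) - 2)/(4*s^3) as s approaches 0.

-2

Substitution gives 0/0 (the numerator vanishes to order 3).
Expand each term to order s^3: the coefficient of s^3 in -3·ln(1 - 2s) is 8 and in 2·cos(4s) is 0.
Lower-order terms cancel with the polynomial part, so the numerator is (8)·s^3 + o(s^3), and the limit is (8)/(-4) = -2.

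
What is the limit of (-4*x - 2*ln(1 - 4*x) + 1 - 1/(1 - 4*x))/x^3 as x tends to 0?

-64/3

Substitution gives 0/0 (the numerator vanishes to order 3).
Expand each term to order x^3: the coefficient of x^3 in −1/(1 - 4x) is -64 and in -2·ln(1 - 4x) is 128/3.
Lower-order terms cancel with the polynomial part, so the numerator is (-64/3)·x^3 + o(x^3), and the limit is (-64/3)/(1) = -64/3.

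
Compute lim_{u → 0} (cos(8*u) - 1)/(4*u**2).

Direct substitution gives 0/0.
Apply L'Hôpital: lim (-8*sin(8*u))/(8*u), still 0/0.
After 2 applications of L'Hôpital's rule the quotient is (-64*cos(8*u))/(8); substituting u = 0 gives -8.

-8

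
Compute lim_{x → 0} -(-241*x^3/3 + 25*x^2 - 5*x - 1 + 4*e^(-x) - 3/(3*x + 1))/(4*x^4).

Substitution gives 0/0; apply L'Hôpital's rule 4 times.
After differentiating numerator and denominator 4 times the quotient is (4*e^(-x) - 5832/(3*x + 1)^5)/(-96); at x = 0 this is 1457/24.

1457/24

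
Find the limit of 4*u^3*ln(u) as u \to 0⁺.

This is a 0·(−∞) form. Rewrite as 4·ln(u) / u^(−3) and apply L'Hôpital:
the derivative quotient is 4·(1/u) / (−3·u^(−4)) = (-4/3)·u^3 → 0.

0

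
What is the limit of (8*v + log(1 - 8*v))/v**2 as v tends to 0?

Direct substitution gives 0/0.
Apply L'Hôpital: lim (8 - 8/(1 - 8*v))/(2*v), still 0/0.
After 2 applications of L'Hôpital's rule the quotient is (-64/(1 - 8*v)^2)/(2); substituting v = 0 gives -32.

-32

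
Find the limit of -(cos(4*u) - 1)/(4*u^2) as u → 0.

Direct substitution gives 0/0.
Apply L'Hôpital: lim (-4*sin(4*u))/(-8*u), still 0/0.
After 2 applications of L'Hôpital's rule the quotient is (-16*cos(4*u))/(-8); substituting u = 0 gives 2.

2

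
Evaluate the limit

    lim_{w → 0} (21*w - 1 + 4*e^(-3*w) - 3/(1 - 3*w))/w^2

-9

Substitution gives 0/0; apply L'Hôpital's rule 2 times.
After differentiating numerator and denominator 2 times the quotient is (36*e^(-3*w) + 54/(3*w - 1)^3)/(2); at w = 0 this is -9.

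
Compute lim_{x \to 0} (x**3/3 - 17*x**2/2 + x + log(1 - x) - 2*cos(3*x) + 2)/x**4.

Substitution gives 0/0; apply L'Hôpital's rule 4 times.
After differentiating numerator and denominator 4 times the quotient is (-162*cos(3*x) - 6/(x - 1)^4)/(24); at x = 0 this is -7.

-7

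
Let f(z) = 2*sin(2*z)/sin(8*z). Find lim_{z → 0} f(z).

1/2

Substitution gives 0/0.
Divide numerator and denominator by z: sin(2z)/z → 2 and sin(8z)/z → 8, so the limit is 2·2/8 = 1/2.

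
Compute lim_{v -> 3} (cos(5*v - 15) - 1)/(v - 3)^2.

-25/2

Direct substitution gives 0/0.
Apply L'Hôpital: lim (-5*sin(5*v - 15))/(2*v - 6), still 0/0.
After 2 applications of L'Hôpital's rule the quotient is (-25*cos(5*v - 15))/(2); substituting v = 3 gives -25/2.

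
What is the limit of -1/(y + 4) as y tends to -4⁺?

As y → -4⁺, (y + 4) → 0⁺, so (y + 4)^1 → 0⁺ and -1/(y + 4)^1 → -∞.

-∞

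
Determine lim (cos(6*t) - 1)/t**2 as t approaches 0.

-18

Direct substitution gives 0/0.
Apply L'Hôpital: lim (-6*sin(6*t))/(2*t), still 0/0.
After 2 applications of L'Hôpital's rule the quotient is (-36*cos(6*t))/(2); substituting t = 0 gives -18.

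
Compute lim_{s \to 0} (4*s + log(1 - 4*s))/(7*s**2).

-8/7

Direct substitution gives 0/0.
Apply L'Hôpital: lim (4 - 4/(1 - 4*s))/(14*s), still 0/0.
After 2 applications of L'Hôpital's rule the quotient is (-16/(1 - 4*s)^2)/(14); substituting s = 0 gives -8/7.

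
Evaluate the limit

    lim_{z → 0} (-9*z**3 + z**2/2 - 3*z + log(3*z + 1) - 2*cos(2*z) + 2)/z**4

Substitution gives 0/0 (the numerator vanishes to order 4).
Expand each term to order z^4: the coefficient of z^4 in ln(1 + 3z) is -81/4 and in -2·cos(2z) is -4/3.
Lower-order terms cancel with the polynomial part, so the numerator is (-259/12)·z^4 + o(z^4), and the limit is (-259/12)/(1) = -259/12.

-259/12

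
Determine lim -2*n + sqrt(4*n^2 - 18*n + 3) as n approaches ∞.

-9/2

This has the form ∞ − ∞. Multiply and divide by the conjugate √(4*n^2 - 18*n + 3) + 2n.
That gives (-18n + 3) / (√(4*n^2 - 18*n + 3) + 2n).
Divide numerator and denominator by n: the limit is -18/(2·2) = -9/2.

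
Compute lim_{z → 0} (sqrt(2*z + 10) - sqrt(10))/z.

√(10)/10

A 0/0 form; rationalise with √(10 + 2z) + √10. This collapses the numerator to 2z, leaving 2/(√(10 + 2z) + √10) → 2/(2√10) = √(10)/10.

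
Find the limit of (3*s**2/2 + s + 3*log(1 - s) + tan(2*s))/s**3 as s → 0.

5/3

Substitution gives 0/0 (the numerator vanishes to order 3).
Expand each term to order s^3: the coefficient of s^3 in 3·ln(1 - s) is -1 and in tan(2s) is 8/3.
Lower-order terms cancel with the polynomial part, so the numerator is (5/3)·s^3 + o(s^3), and the limit is (5/3)/(1) = 5/3.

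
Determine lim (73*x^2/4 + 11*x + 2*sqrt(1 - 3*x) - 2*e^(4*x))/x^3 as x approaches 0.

Substitution gives 0/0; apply L'Hôpital's rule 3 times.
After differentiating numerator and denominator 3 times the quotient is (-128*e^(4*x) - 81/(4*(1 - 3*x)^(5/2)))/(6); at x = 0 this is -593/24.

-593/24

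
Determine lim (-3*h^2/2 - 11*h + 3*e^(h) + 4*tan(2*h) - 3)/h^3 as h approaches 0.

Substitution gives 0/0; apply L'Hôpital's rule 3 times.
After differentiating numerator and denominator 3 times the quotient is (3*e^(h) + 192*tan(2*h)^4 + 256*tan(2*h)^2 + 64)/(6); at h = 0 this is 67/6.

67/6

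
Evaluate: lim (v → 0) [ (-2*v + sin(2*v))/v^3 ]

Direct substitution gives 0/0.
Apply L'Hôpital: lim (2*cos(2*v) - 2)/(3*v^2), still 0/0.
Apply L'Hôpital: lim (-4*sin(2*v))/(6*v), still 0/0.
After 3 applications of L'Hôpital's rule the quotient is (-8*cos(2*v))/(6); substituting v = 0 gives -4/3.

-4/3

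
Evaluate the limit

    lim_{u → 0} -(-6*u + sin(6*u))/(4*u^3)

9

Direct substitution gives 0/0.
Apply L'Hôpital: lim (6*cos(6*u) - 6)/(-12*u^2), still 0/0.
Apply L'Hôpital: lim (-36*sin(6*u))/(-24*u), still 0/0.
After 3 applications of L'Hôpital's rule the quotient is (-216*cos(6*u))/(-24); substituting u = 0 gives 9.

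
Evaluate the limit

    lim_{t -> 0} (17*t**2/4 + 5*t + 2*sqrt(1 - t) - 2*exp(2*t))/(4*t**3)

Substitution gives 0/0; apply L'Hôpital's rule 3 times.
After differentiating numerator and denominator 3 times the quotient is (-16*e^(2*t) - 3/(4*(1 - t)^(5/2)))/(24); at t = 0 this is -67/96.

-67/96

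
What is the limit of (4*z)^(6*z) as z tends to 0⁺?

Base → 0⁺ and exponent → 0⁺: a 0^0 form.
Take logs: 6z·ln(4z). This is 0·(−∞); rewriting as ln(4z)/(1/(6z)) and applying L'Hôpital gives 0.
Hence the limit is e^0 = 1.

1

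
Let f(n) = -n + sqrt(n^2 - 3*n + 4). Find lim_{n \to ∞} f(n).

-3/2

This has the form ∞ − ∞. Multiply and divide by the conjugate √(n^2 - 3*n + 4) + n.
That gives (-3n + 4) / (√(n^2 - 3*n + 4) + n).
Divide numerator and denominator by n: the limit is -3/(2·1) = -3/2.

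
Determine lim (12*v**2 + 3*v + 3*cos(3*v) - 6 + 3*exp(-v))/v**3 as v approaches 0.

-1/2

Substitution gives 0/0; apply L'Hôpital's rule 3 times.
After differentiating numerator and denominator 3 times the quotient is (81*sin(3*v) - 3*e^(-v))/(6); at v = 0 this is -1/2.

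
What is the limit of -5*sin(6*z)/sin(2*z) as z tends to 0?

Substitution gives 0/0.
Divide numerator and denominator by z: sin(6z)/z → 6 and sin(2z)/z → 2, so the limit is -5·6/2 = -15.

-15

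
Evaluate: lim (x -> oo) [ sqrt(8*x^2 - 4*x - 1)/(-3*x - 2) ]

For large |x|, √(8*x^2 - 4*x - 1) ≈ √8·|x| and the denominator ≈ -3x.
Since x → +∞, |x| = x, giving √8/(-3) = -2*√(2)/3.

-2*√(2)/3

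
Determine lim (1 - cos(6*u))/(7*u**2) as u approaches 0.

18/7

Substitution gives 0/0.
Use (1 − cos θ)/θ² → 1/2 with θ = 6u: the limit is 6²/(2·7) = 18/7.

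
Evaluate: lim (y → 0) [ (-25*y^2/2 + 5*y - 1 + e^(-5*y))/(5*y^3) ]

-25/6

Direct substitution gives 0/0.
Apply L'Hôpital: lim (-25*y + 5 - 5*e^(-5*y))/(15*y^2), still 0/0.
Apply L'Hôpital: lim (-25 + 25*e^(-5*y))/(30*y), still 0/0.
After 3 applications of L'Hôpital's rule the quotient is (-125*e^(-5*y))/(30); substituting y = 0 gives -25/6.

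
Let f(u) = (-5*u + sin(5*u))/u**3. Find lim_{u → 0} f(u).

Direct substitution gives 0/0.
Apply L'Hôpital: lim (5*cos(5*u) - 5)/(3*u^2), still 0/0.
Apply L'Hôpital: lim (-25*sin(5*u))/(6*u), still 0/0.
After 3 applications of L'Hôpital's rule the quotient is (-125*cos(5*u))/(6); substituting u = 0 gives -125/6.

-125/6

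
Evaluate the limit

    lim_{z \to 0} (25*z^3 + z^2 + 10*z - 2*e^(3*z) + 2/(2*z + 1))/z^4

Substitution gives 0/0 (the numerator vanishes to order 4).
Expand each term to order z^4: the coefficient of z^4 in 2·1/(1 + 2z) is 32 and in -2·e^(3z) is -27/4.
Lower-order terms cancel with the polynomial part, so the numerator is (101/4)·z^4 + o(z^4), and the limit is (101/4)/(1) = 101/4.

101/4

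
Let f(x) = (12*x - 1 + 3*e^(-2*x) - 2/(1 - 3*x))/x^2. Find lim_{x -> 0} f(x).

Substitution gives 0/0; apply L'Hôpital's rule 2 times.
After differentiating numerator and denominator 2 times the quotient is (12*e^(-2*x) + 36/(3*x - 1)^3)/(2); at x = 0 this is -12.

-12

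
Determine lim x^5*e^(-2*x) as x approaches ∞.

Write as x^5/e^{2x}, an ∞/∞ form.
Exponential growth dominates any polynomial, so repeated L'Hôpital (or the standard result) gives 0.

0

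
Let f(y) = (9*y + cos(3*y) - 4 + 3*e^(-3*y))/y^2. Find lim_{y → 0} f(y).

Substitution gives 0/0 (the numerator vanishes to order 2).
Expand each term to order y^2: the coefficient of y^2 in 3·e^(-3y) is 27/2 and in cos(3y) is -9/2.
Lower-order terms cancel with the polynomial part, so the numerator is (9)·y^2 + o(y^2), and the limit is (9)/(1) = 9.

9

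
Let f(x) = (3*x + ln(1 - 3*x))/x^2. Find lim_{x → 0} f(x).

Direct substitution gives 0/0.
Apply L'Hôpital: lim (3 - 3/(1 - 3*x))/(2*x), still 0/0.
After 2 applications of L'Hôpital's rule the quotient is (-9/(1 - 3*x)^2)/(2); substituting x = 0 gives -9/2.

-9/2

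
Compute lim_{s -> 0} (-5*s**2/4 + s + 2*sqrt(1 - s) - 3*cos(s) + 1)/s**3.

Substitution gives 0/0; apply L'Hôpital's rule 3 times.
After differentiating numerator and denominator 3 times the quotient is (-3*sin(s) - 3/(4*(1 - s)^(5/2)))/(6); at s = 0 this is -1/8.

-1/8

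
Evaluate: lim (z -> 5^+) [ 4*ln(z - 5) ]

-∞

As z → 5⁺, z - 5 → 0⁺ and ln(z - 5) → −∞.
Multiplying by 4 gives -∞.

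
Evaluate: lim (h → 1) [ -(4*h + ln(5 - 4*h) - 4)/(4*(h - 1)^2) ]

2

Direct substitution gives 0/0.
Apply L'Hôpital: lim (4 - 4/(5 - 4*h))/(8 - 8*h), still 0/0.
After 2 applications of L'Hôpital's rule the quotient is (-16/(5 - 4*h)^2)/(-8); substituting h = 1 gives 2.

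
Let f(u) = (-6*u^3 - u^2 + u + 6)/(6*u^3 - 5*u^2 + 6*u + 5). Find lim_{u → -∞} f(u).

-1

Numerator and denominator both have degree 3.
Dividing every term by u^3, all lower-order terms vanish and the limit is the ratio of leading coefficients, -6/(6) = -1.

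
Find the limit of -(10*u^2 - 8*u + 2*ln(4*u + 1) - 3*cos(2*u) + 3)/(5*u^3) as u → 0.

-128/15

Substitution gives 0/0 (the numerator vanishes to order 3).
Expand each term to order u^3: the coefficient of u^3 in -3·cos(2u) is 0 and in 2·ln(1 + 4u) is 128/3.
Lower-order terms cancel with the polynomial part, so the numerator is (128/3)·u^3 + o(u^3), and the limit is (128/3)/(-5) = -128/15.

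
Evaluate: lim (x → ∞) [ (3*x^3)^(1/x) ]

Base → ∞ and exponent → 0: an ∞^0 form.
Take logs: (1/x)·ln(3·x^3) = (ln 3 + 3·ln x)/x → 0.
So the limit is e^0 = 1.

1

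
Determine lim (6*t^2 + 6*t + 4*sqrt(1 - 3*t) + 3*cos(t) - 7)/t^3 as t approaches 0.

-27/4

Substitution gives 0/0; apply L'Hôpital's rule 3 times.
After differentiating numerator and denominator 3 times the quotient is (3*sin(t) - 81/(2*(1 - 3*t)^(5/2)))/(6); at t = 0 this is -27/4.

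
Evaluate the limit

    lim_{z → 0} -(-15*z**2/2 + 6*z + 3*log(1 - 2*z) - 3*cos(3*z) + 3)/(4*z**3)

2

Substitution gives 0/0; apply L'Hôpital's rule 3 times.
After differentiating numerator and denominator 3 times the quotient is (-81*sin(3*z) + 48/(2*z - 1)^3)/(-24); at z = 0 this is 2.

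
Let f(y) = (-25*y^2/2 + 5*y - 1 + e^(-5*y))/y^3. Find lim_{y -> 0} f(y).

-125/6

Direct substitution gives 0/0.
Apply L'Hôpital: lim (-25*y + 5 - 5*e^(-5*y))/(3*y^2), still 0/0.
Apply L'Hôpital: lim (-25 + 25*e^(-5*y))/(6*y), still 0/0.
After 3 applications of L'Hôpital's rule the quotient is (-125*e^(-5*y))/(6); substituting y = 0 gives -125/6.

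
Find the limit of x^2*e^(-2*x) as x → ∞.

0

Write as x^2/e^{2x}, an ∞/∞ form.
Exponential growth dominates any polynomial, so repeated L'Hôpital (or the standard result) gives 0.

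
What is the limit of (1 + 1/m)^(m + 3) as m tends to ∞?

e

Let L be the limit and take ln: ln L = lim (m + 3)·ln(1 + 1/m) = lim (m + 3)·(1/m + O(1/m²)) = 1.
Hence L = e^(1).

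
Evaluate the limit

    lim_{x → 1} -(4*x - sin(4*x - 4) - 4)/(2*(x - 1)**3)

-16/3

Direct substitution gives 0/0.
Apply L'Hôpital: lim (4 - 4*cos(4*x - 4))/(-6*(x - 1)^2), still 0/0.
Apply L'Hôpital: lim (16*sin(4*x - 4))/(12 - 12*x), still 0/0.
After 3 applications of L'Hôpital's rule the quotient is (64*cos(4*x - 4))/(-12); substituting x = 1 gives -16/3.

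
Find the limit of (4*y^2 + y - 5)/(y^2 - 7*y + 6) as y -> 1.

-9/5

Since y = 1 makes numerator and denominator zero, (y - 1) divides both.
Cancelling it gives (4*y + 5)/(y - 6); now plug in y = 1 to get -9/5.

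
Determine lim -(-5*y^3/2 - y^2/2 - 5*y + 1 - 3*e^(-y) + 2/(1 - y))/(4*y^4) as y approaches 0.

-15/32

Substitution gives 0/0; apply L'Hôpital's rule 4 times.
After differentiating numerator and denominator 4 times the quotient is (-3*e^(-y) - 48/(y - 1)^5)/(-96); at y = 0 this is -15/32.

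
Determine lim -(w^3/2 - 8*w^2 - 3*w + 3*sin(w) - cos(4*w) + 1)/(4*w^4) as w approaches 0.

Substitution gives 0/0 (the numerator vanishes to order 4).
Expand each term to order w^4: the coefficient of w^4 in 3·sin(w) is 0 and in −cos(4w) is -32/3.
Lower-order terms cancel with the polynomial part, so the numerator is (-32/3)·w^4 + o(w^4), and the limit is (-32/3)/(-4) = 8/3.

8/3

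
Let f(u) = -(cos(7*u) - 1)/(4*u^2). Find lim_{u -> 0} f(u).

Direct substitution gives 0/0.
Apply L'Hôpital: lim (-7*sin(7*u))/(-8*u), still 0/0.
After 2 applications of L'Hôpital's rule the quotient is (-49*cos(7*u))/(-8); substituting u = 0 gives 49/8.

49/8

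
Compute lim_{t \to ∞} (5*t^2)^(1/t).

Base → ∞ and exponent → 0: an ∞^0 form.
Take logs: (1/t)·ln(5·t^2) = (ln 5 + 2·ln t)/t → 0.
So the limit is e^0 = 1.

1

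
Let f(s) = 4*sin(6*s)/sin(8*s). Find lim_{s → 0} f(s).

Substitution gives 0/0.
Divide numerator and denominator by s: sin(6s)/s → 6 and sin(8s)/s → 8, so the limit is 4·6/8 = 3.

3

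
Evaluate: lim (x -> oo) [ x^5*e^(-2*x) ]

0

Write as x^5/e^{2x}, an ∞/∞ form.
Exponential growth dominates any polynomial, so repeated L'Hôpital (or the standard result) gives 0.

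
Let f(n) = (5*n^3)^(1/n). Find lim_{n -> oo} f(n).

Base → ∞ and exponent → 0: an ∞^0 form.
Take logs: (1/n)·ln(5·n^3) = (ln 5 + 3·ln n)/n → 0.
So the limit is e^0 = 1.

1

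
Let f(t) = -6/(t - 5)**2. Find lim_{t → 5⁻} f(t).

-∞

As t → 5⁻, (t - 5) → 0⁻, so (t - 5)^2 → 0⁺ and -6/(t - 5)^2 → -∞.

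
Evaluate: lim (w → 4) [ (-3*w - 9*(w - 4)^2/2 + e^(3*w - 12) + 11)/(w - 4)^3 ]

Direct substitution gives 0/0.
Apply L'Hôpital: lim (-9*w + 3*e^(3*w - 12) + 33)/(3*(w - 4)^2), still 0/0.
Apply L'Hôpital: lim (9*e^(3*w - 12) - 9)/(6*w - 24), still 0/0.
After 3 applications of L'Hôpital's rule the quotient is (27*e^(3*w - 12))/(6); substituting w = 4 gives 9/2.

9/2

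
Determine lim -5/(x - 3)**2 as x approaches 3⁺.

-∞

As x → 3⁺, (x - 3) → 0⁺, so (x - 3)^2 → 0⁺ and -5/(x - 3)^2 → -∞.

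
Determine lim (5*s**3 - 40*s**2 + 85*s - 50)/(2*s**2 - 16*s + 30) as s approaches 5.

Direct substitution gives 0/0, so factor. Both numerator and denominator have (s - 5) as a factor.
After cancelling, the expression reduces to (5*s^2 - 15*s + 10)/(2*s - 6).
Substituting s = 5 gives 15.

15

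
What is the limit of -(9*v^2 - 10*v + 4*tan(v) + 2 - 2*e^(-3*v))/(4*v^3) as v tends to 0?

-31/12

Substitution gives 0/0 (the numerator vanishes to order 3).
Expand each term to order v^3: the coefficient of v^3 in -2·e^(-3v) is 9 and in 4·tan(v) is 4/3.
Lower-order terms cancel with the polynomial part, so the numerator is (31/3)·v^3 + o(v^3), and the limit is (31/3)/(-4) = -31/12.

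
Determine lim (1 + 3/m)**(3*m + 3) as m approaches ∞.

e^(9)

Write it as [(1 + 3/m)^m]^(3) · (1 + 3/m)^(3). The bracketed term tends to e^(3) and the second factor to 1, so the limit is e^(9).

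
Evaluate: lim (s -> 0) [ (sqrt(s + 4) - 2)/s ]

A 0/0 form; rationalise with √(4 + s) + √4. This collapses the numerator to s, leaving 1/(√(4 + s) + √4) → 1/(2√4) = 1/4.

1/4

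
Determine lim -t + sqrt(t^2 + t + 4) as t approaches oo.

An ∞ − ∞ form. Rationalising with the conjugate, the difference becomes (t + 4) / (√(t^2 + t + 4) + t).
For large t the denominator behaves like 2·t, so the quotient tends to 1/2 = 1/2.

1/2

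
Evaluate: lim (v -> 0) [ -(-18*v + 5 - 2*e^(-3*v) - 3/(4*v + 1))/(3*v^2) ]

19

Substitution gives 0/0 (the numerator vanishes to order 2).
Expand each term to order v^2: the coefficient of v^2 in -2·e^(-3v) is -9 and in -3·1/(1 + 4v) is -48.
Lower-order terms cancel with the polynomial part, so the numerator is (-57)·v^2 + o(v^2), and the limit is (-57)/(-3) = 19.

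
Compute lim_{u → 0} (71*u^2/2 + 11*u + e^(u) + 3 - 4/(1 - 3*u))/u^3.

Substitution gives 0/0 (the numerator vanishes to order 3).
Expand each term to order u^3: the coefficient of u^3 in e^(u) is 1/6 and in -4·1/(1 - 3u) is -108.
Lower-order terms cancel with the polynomial part, so the numerator is (-647/6)·u^3 + o(u^3), and the limit is (-647/6)/(1) = -647/6.

-647/6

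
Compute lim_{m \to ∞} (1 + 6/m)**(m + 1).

Let L be the limit and take ln: ln L = lim (m + 1)·ln(1 + 6/m) = lim (m + 1)·(6/m + O(1/m²)) = 6.
Hence L = e^(6).

e^(6)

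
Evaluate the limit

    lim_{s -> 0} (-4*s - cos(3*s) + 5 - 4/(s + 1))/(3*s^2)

1/6

Substitution gives 0/0 (the numerator vanishes to order 2).
Expand each term to order s^2: the coefficient of s^2 in −cos(3s) is 9/2 and in -4·1/(1 + s) is -4.
Lower-order terms cancel with the polynomial part, so the numerator is (1/2)·s^2 + o(s^2), and the limit is (1/2)/(3) = 1/6.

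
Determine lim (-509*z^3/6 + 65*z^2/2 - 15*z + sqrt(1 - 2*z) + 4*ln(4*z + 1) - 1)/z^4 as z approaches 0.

Substitution gives 0/0 (the numerator vanishes to order 4).
Expand each term to order z^4: the coefficient of z^4 in 4·ln(1 + 4z) is -256 and in √(1 - 2z) is -5/8.
Lower-order terms cancel with the polynomial part, so the numerator is (-2053/8)·z^4 + o(z^4), and the limit is (-2053/8)/(1) = -2053/8.

-2053/8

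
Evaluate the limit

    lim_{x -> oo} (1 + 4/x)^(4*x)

e^(16)

Write it as [(1 + 4/x)^x]^(4) · (1 + 4/x)^(0). The bracketed term tends to e^(4) and the second factor to 1, so the limit is e^(16).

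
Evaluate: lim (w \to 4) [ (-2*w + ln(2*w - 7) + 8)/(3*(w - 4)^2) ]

Direct substitution gives 0/0.
Apply L'Hôpital: lim (-2 + 2/(2*w - 7))/(6*w - 24), still 0/0.
After 2 applications of L'Hôpital's rule the quotient is (-4/(2*w - 7)^2)/(6); substituting w = 4 gives -2/3.

-2/3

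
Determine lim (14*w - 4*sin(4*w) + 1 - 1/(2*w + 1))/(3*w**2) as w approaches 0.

Substitution gives 0/0; apply L'Hôpital's rule 2 times.
After differentiating numerator and denominator 2 times the quotient is (64*sin(4*w) - 8/(2*w + 1)^3)/(6); at w = 0 this is -4/3.

-4/3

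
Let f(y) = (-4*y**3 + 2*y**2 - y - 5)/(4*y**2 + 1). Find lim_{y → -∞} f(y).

The numerator has higher degree (3 > 2); the quotient behaves like (-4/(4))·y^1 for large |y|.
As y → −∞ this diverges to ∞.

∞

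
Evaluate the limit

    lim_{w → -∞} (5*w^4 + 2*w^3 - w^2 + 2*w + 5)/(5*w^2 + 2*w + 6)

The numerator has higher degree (4 > 2); the quotient behaves like (5/(5))·w^2 for large |w|.
As w → −∞ this diverges to ∞.

∞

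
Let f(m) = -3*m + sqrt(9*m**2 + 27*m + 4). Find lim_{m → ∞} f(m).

This has the form ∞ − ∞. Multiply and divide by the conjugate √(9*m^2 + 27*m + 4) + 3m.
That gives (27m + 4) / (√(9*m^2 + 27*m + 4) + 3m).
Divide numerator and denominator by m: the limit is 27/(2·3) = 9/2.

9/2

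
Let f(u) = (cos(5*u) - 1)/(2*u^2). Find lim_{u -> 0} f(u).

-25/4

Direct substitution gives 0/0.
Apply L'Hôpital: lim (-5*sin(5*u))/(4*u), still 0/0.
After 2 applications of L'Hôpital's rule the quotient is (-25*cos(5*u))/(4); substituting u = 0 gives -25/4.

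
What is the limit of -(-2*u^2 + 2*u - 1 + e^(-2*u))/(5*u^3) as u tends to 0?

4/15

Direct substitution gives 0/0.
Apply L'Hôpital: lim (-4*u + 2 - 2*e^(-2*u))/(-15*u^2), still 0/0.
Apply L'Hôpital: lim (-4 + 4*e^(-2*u))/(-30*u), still 0/0.
After 3 applications of L'Hôpital's rule the quotient is (-8*e^(-2*u))/(-30); substituting u = 0 gives 4/15.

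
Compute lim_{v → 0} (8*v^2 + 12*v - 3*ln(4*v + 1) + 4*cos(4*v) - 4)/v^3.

Substitution gives 0/0; apply L'Hôpital's rule 3 times.
After differentiating numerator and denominator 3 times the quotient is (256*sin(4*v) - 384/(4*v + 1)^3)/(6); at v = 0 this is -64.

-64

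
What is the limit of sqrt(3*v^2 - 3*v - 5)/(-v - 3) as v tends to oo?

-√(3)

For large |v|, √(3*v^2 - 3*v - 5) ≈ √3·|v| and the denominator ≈ -v.
Since v → +∞, |v| = v, giving √3/(-1) = -√(3).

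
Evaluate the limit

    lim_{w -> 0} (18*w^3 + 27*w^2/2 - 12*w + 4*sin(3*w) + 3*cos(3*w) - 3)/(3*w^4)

Substitution gives 0/0; apply L'Hôpital's rule 4 times.
After differentiating numerator and denominator 4 times the quotient is (324*sin(3*w) + 243*cos(3*w))/(72); at w = 0 this is 27/8.

27/8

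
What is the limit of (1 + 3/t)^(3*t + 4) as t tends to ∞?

The base → 1 and the exponent → ∞: a 1^∞ form.
Take logarithms: (3t + 4)·ln(1 + 3/t). Since ln(1+u) ~ u for small u, this behaves like (3t)·(3/t) → 9.
So the limit is e^(9).

e^(9)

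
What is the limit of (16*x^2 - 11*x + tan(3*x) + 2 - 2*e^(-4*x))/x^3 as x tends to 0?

91/3

Substitution gives 0/0; apply L'Hôpital's rule 3 times.
After differentiating numerator and denominator 3 times the quotient is (2*(27*(3*tan(3*x)^2 + 1)*e^(4*x)/cos(3*x)^2 + 64)*e^(-4*x))/(6); at x = 0 this is 91/3.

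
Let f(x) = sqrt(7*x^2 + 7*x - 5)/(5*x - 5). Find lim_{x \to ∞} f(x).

√(7)/5

For large |x|, √(7*x^2 + 7*x - 5) ≈ √7·|x| and the denominator ≈ 5x.
Since x → +∞, |x| = x, giving √7/(5) = √(7)/5.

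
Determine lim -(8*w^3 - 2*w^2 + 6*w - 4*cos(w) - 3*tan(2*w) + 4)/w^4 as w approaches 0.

1/6

Substitution gives 0/0; apply L'Hôpital's rule 4 times.
After differentiating numerator and denominator 4 times the quotient is (-4*cos(w) - 1152*tan(2*w)^5 - 1920*tan(2*w)^3 - 768*tan(2*w))/(-24); at w = 0 this is 1/6.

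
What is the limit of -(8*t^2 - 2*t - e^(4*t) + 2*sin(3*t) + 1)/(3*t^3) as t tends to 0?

Substitution gives 0/0; apply L'Hôpital's rule 3 times.
After differentiating numerator and denominator 3 times the quotient is (-64*e^(4*t) - 54*cos(3*t))/(-18); at t = 0 this is 59/9.

59/9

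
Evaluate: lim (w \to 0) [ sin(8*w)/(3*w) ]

Substitution gives 0/0.
Write it as (8/3)·sin(8w)/(8w); since sin(u)/u → 1, the limit is 8/3.

8/3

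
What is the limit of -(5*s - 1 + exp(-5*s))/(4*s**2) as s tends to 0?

-25/8

Direct substitution gives 0/0.
Apply L'Hôpital: lim (5 - 5*e^(-5*s))/(-8*s), still 0/0.
After 2 applications of L'Hôpital's rule the quotient is (25*e^(-5*s))/(-8); substituting s = 0 gives -25/8.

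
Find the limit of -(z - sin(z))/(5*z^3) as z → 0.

-1/30

Direct substitution gives 0/0.
Apply L'Hôpital: lim (1 - cos(z))/(-15*z^2), still 0/0.
Apply L'Hôpital: lim (sin(z))/(-30*z), still 0/0.
After 3 applications of L'Hôpital's rule the quotient is (cos(z))/(-30); substituting z = 0 gives -1/30.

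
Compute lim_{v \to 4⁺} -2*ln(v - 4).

∞

As v → 4⁺, v - 4 → 0⁺ and ln(v - 4) → −∞.
Multiplying by -2 gives ∞.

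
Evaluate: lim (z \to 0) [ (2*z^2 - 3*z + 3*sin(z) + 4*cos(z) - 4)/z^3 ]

-1/2

Substitution gives 0/0; apply L'Hôpital's rule 3 times.
After differentiating numerator and denominator 3 times the quotient is (4*sin(z) - 3*cos(z))/(6); at z = 0 this is -1/2.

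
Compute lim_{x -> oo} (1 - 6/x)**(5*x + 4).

e^(-30)

Let L be the limit and take ln: ln L = lim (5x + 4)·ln(1 - 6/x) = lim (5x + 4)·(-6/x + O(1/x²)) = -30.
Hence L = e^(-30).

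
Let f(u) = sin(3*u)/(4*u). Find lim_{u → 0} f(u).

Substitution gives 0/0.
Write it as (3/4)·sin(3u)/(3u); since sin(θ)/θ → 1, the limit is 3/4.

3/4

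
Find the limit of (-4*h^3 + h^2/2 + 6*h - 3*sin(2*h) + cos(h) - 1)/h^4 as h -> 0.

1/24

Substitution gives 0/0; apply L'Hôpital's rule 4 times.
After differentiating numerator and denominator 4 times the quotient is (-48*sin(2*h) + cos(h))/(24); at h = 0 this is 1/24.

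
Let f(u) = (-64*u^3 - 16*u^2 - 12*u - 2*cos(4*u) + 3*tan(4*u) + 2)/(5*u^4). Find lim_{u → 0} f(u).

Substitution gives 0/0 (the numerator vanishes to order 4).
Expand each term to order u^4: the coefficient of u^4 in 3·tan(4u) is 0 and in -2·cos(4u) is -64/3.
Lower-order terms cancel with the polynomial part, so the numerator is (-64/3)·u^4 + o(u^4), and the limit is (-64/3)/(5) = -64/15.

-64/15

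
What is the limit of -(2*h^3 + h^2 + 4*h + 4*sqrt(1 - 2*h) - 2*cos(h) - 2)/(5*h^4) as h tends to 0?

Substitution gives 0/0; apply L'Hôpital's rule 4 times.
After differentiating numerator and denominator 4 times the quotient is (-2*cos(h) - 60/(1 - 2*h)^(7/2))/(-120); at h = 0 this is 31/60.

31/60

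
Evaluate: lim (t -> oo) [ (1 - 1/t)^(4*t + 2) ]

The base → 1 and the exponent → ∞: a 1^∞ form.
Take logarithms: (4t + 2)·ln(1 - 1/t). Since ln(1+u) ~ u for small u, this behaves like (4t)·(-1/t) → -4.
So the limit is e^(-4).

e^(-4)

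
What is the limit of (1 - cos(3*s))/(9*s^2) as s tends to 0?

Substitution gives 0/0.
Use (1 − cos u)/u² → 1/2 with u = 3s: the limit is 3²/(2·9) = 1/2.

1/2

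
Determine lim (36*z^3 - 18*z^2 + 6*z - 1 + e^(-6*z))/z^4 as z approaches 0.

54

Direct substitution gives 0/0.
Apply L'Hôpital: lim (108*z^2 - 36*z + 6 - 6*e^(-6*z))/(4*z^3), still 0/0.
Apply L'Hôpital: lim (216*z - 36 + 36*e^(-6*z))/(12*z^2), still 0/0.
Apply L'Hôpital: lim (216 - 216*e^(-6*z))/(24*z), still 0/0.
After 4 applications of L'Hôpital's rule the quotient is (1296*e^(-6*z))/(24); substituting z = 0 gives 54.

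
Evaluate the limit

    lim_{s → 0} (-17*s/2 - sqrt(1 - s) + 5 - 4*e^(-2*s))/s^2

Substitution gives 0/0; apply L'Hôpital's rule 2 times.
After differentiating numerator and denominator 2 times the quotient is (-16*e^(-2*s) + 1/(4*(1 - s)^(3/2)))/(2); at s = 0 this is -63/8.

-63/8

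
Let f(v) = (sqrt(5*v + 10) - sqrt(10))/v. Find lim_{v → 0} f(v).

Substitution gives 0/0. Multiply numerator and denominator by the conjugate √(10 + 5v) + √10.
The numerator becomes (10 + 5v) − 10 = 5v, so the expression simplifies to 5/(√(10 + 5v) + √10).
Letting v → 0 gives 5/(2√10) = √(10)/4.

√(10)/4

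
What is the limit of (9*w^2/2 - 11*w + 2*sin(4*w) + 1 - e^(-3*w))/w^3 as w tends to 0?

Substitution gives 0/0 (the numerator vanishes to order 3).
Expand each term to order w^3: the coefficient of w^3 in −e^(-3w) is 9/2 and in 2·sin(4w) is -64/3.
Lower-order terms cancel with the polynomial part, so the numerator is (-101/6)·w^3 + o(w^3), and the limit is (-101/6)/(1) = -101/6.

-101/6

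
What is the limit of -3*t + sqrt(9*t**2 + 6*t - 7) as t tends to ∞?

An ∞ − ∞ form. Rationalising with the conjugate, the difference becomes (6t - 7) / (√(9*t^2 + 6*t - 7) + 3t).
For large t the denominator behaves like 2·3t, so the quotient tends to 6/6 = 1.

1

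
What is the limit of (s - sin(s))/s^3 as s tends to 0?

Direct substitution gives 0/0.
Apply L'Hôpital: lim (1 - cos(s))/(3*s^2), still 0/0.
Apply L'Hôpital: lim (sin(s))/(6*s), still 0/0.
After 3 applications of L'Hôpital's rule the quotient is (cos(s))/(6); substituting s = 0 gives 1/6.

1/6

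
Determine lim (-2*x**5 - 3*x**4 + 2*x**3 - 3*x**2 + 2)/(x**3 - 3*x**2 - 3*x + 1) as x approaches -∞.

The numerator has higher degree (5 > 3); the quotient behaves like (-2/(1))·x^2 for large |x|.
As x → −∞ this diverges to -∞.

-∞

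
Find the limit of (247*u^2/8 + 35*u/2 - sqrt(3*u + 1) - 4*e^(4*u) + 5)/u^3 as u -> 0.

Substitution gives 0/0; apply L'Hôpital's rule 3 times.
After differentiating numerator and denominator 3 times the quotient is (-256*e^(4*u) - 81/(8*(3*u + 1)^(5/2)))/(6); at u = 0 this is -2129/48.

-2129/48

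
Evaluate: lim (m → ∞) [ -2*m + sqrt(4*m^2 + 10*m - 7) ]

An ∞ − ∞ form. Rationalising with the conjugate, the difference becomes (10m - 7) / (√(4*m^2 + 10*m - 7) + 2m).
For large m the denominator behaves like 2·2m, so the quotient tends to 10/4 = 5/2.

5/2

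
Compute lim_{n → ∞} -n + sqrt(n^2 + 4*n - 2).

This has the form ∞ − ∞. Multiply and divide by the conjugate √(n^2 + 4*n - 2) + n.
That gives (4n - 2) / (√(n^2 + 4*n - 2) + n).
Divide numerator and denominator by n: the limit is 4/(2·1) = 2.

2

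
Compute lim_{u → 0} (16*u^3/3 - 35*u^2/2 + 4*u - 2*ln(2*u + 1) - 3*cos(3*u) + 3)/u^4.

Substitution gives 0/0; apply L'Hôpital's rule 4 times.
After differentiating numerator and denominator 4 times the quotient is (-243*cos(3*u) + 192/(2*u + 1)^4)/(24); at u = 0 this is -17/8.

-17/8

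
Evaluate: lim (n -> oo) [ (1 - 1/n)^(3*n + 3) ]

e^(-3)

Let L be the limit and take ln: ln L = lim (3n + 3)·ln(1 - 1/n) = lim (3n + 3)·(-1/n + O(1/n²)) = -3.
Hence L = e^(-3).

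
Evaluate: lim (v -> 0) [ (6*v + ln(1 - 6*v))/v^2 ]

-18

Direct substitution gives 0/0.
Apply L'Hôpital: lim (6 - 6/(1 - 6*v))/(2*v), still 0/0.
After 2 applications of L'Hôpital's rule the quotient is (-36/(1 - 6*v)^2)/(2); substituting v = 0 gives -18.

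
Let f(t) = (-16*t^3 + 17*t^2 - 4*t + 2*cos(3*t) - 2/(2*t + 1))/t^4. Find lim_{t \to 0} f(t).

-101/4

Substitution gives 0/0; apply L'Hôpital's rule 4 times.
After differentiating numerator and denominator 4 times the quotient is (162*cos(3*t) - 768/(2*t + 1)^5)/(24); at t = 0 this is -101/4.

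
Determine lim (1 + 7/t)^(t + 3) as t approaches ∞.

e^(7)

The base → 1 and the exponent → ∞: a 1^∞ form.
Take logarithms: (t + 3)·ln(1 + 7/t). Since ln(1+u) ~ u for small u, this behaves like (t)·(7/t) → 7.
So the limit is e^(7).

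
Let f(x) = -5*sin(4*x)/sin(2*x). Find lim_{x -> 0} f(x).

-10

Substitution gives 0/0.
Divide numerator and denominator by x: sin(4x)/x → 4 and sin(2x)/x → 2, so the limit is -5·4/2 = -10.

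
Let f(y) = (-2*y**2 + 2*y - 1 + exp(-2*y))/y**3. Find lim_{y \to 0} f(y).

-4/3

Direct substitution gives 0/0.
Apply L'Hôpital: lim (-4*y + 2 - 2*e^(-2*y))/(3*y^2), still 0/0.
Apply L'Hôpital: lim (-4 + 4*e^(-2*y))/(6*y), still 0/0.
After 3 applications of L'Hôpital's rule the quotient is (-8*e^(-2*y))/(6); substituting y = 0 gives -4/3.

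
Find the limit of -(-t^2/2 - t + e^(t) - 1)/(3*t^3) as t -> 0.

-1/18

Direct substitution gives 0/0.
Apply L'Hôpital: lim (-t + e^(t) - 1)/(-9*t^2), still 0/0.
Apply L'Hôpital: lim (e^(t) - 1)/(-18*t), still 0/0.
After 3 applications of L'Hôpital's rule the quotient is (e^(t))/(-18); substituting t = 0 gives -1/18.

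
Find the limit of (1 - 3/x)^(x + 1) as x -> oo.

Let L be the limit and take ln: ln L = lim (x + 1)·ln(1 - 3/x) = lim (x + 1)·(-3/x + O(1/x²)) = -3.
Hence L = e^(-3).

e^(-3)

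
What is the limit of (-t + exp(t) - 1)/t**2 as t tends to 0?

1/2

Direct substitution gives 0/0.
Apply L'Hôpital: lim (e^(t) - 1)/(2*t), still 0/0.
After 2 applications of L'Hôpital's rule the quotient is (e^(t))/(2); substituting t = 0 gives 1/2.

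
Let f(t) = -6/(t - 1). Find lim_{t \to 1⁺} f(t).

As t → 1⁺, (t - 1) → 0⁺, so (t - 1)^1 → 0⁺ and -6/(t - 1)^1 → -∞.

-∞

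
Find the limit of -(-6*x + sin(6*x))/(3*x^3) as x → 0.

Direct substitution gives 0/0.
Apply L'Hôpital: lim (6*cos(6*x) - 6)/(-9*x^2), still 0/0.
Apply L'Hôpital: lim (-36*sin(6*x))/(-18*x), still 0/0.
After 3 applications of L'Hôpital's rule the quotient is (-216*cos(6*x))/(-18); substituting x = 0 gives 12.

12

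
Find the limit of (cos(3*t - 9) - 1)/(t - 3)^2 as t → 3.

Direct substitution gives 0/0.
Apply L'Hôpital: lim (-3*sin(3*t - 9))/(2*t - 6), still 0/0.
After 2 applications of L'Hôpital's rule the quotient is (-9*cos(3*t - 9))/(2); substituting t = 3 gives -9/2.

-9/2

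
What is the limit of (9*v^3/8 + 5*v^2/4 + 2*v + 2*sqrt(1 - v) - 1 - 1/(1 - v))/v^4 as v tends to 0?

-69/64

Substitution gives 0/0; apply L'Hôpital's rule 4 times.
After differentiating numerator and denominator 4 times the quotient is (24/(v - 1)^5 + 15*(v - 1)^5/(8*(1 - v)^(17/2)))/(24); at v = 0 this is -69/64.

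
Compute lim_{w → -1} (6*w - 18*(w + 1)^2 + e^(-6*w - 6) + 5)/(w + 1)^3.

Direct substitution gives 0/0.
Apply L'Hôpital: lim (-36*w - 6*e^(-6*w - 6) - 30)/(3*(w + 1)^2), still 0/0.
Apply L'Hôpital: lim (36*e^(-6*w - 6) - 36)/(6*w + 6), still 0/0.
After 3 applications of L'Hôpital's rule the quotient is (-216*e^(-6*w - 6))/(6); substituting w = -1 gives -36.

-36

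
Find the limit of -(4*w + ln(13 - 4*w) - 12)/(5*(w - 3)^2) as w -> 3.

8/5

Direct substitution gives 0/0.
Apply L'Hôpital: lim (4 - 4/(13 - 4*w))/(30 - 10*w), still 0/0.
After 2 applications of L'Hôpital's rule the quotient is (-16/(13 - 4*w)^2)/(-10); substituting w = 3 gives 8/5.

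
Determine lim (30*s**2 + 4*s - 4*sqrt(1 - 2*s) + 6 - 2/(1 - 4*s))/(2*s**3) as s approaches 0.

-63

Substitution gives 0/0; apply L'Hôpital's rule 3 times.
After differentiating numerator and denominator 3 times the quotient is (-768/(4*s - 1)^4 + 12/(1 - 2*s)^(5/2))/(12); at s = 0 this is -63.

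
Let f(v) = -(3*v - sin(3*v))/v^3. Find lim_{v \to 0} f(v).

Direct substitution gives 0/0.
Apply L'Hôpital: lim (3 - 3*cos(3*v))/(-3*v^2), still 0/0.
Apply L'Hôpital: lim (9*sin(3*v))/(-6*v), still 0/0.
After 3 applications of L'Hôpital's rule the quotient is (27*cos(3*v))/(-6); substituting v = 0 gives -9/2.

-9/2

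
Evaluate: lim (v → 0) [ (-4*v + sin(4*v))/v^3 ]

Direct substitution gives 0/0.
Apply L'Hôpital: lim (4*cos(4*v) - 4)/(3*v^2), still 0/0.
Apply L'Hôpital: lim (-16*sin(4*v))/(6*v), still 0/0.
After 3 applications of L'Hôpital's rule the quotient is (-64*cos(4*v))/(6); substituting v = 0 gives -32/3.

-32/3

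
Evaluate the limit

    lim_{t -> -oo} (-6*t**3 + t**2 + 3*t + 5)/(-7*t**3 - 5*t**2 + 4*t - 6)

Numerator and denominator both have degree 3.
Dividing every term by t^3, all lower-order terms vanish and the limit is the ratio of leading coefficients, -6/(-7) = 6/7.

6/7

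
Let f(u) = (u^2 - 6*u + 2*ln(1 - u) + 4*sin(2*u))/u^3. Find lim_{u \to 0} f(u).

Substitution gives 0/0 (the numerator vanishes to order 3).
Expand each term to order u^3: the coefficient of u^3 in 2·ln(1 - u) is -2/3 and in 4·sin(2u) is -16/3.
Lower-order terms cancel with the polynomial part, so the numerator is (-6)·u^3 + o(u^3), and the limit is (-6)/(1) = -6.

-6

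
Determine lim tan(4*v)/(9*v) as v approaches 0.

Substitution gives 0/0.
Since tan(u)/u → 1 as u → 0, tan(4v)/(4v) → 1 and the limit is 4/9.

4/9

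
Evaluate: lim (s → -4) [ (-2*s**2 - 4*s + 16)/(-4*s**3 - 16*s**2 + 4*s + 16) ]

Since s = -4 makes numerator and denominator zero, (s + 4) divides both.
Cancelling it gives (4 - 2*s)/(4 - 4*s^2); now plug in s = -4 to get -1/5.

-1/5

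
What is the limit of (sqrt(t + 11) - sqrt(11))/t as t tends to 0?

√(11)/22

Substitution gives 0/0. Multiply numerator and denominator by the conjugate √(11 + t) + √11.
The numerator becomes (11 + t) − 11 = t, so the expression simplifies to 1/(√(11 + t) + √11).
Letting t → 0 gives 1/(2√11) = √(11)/22.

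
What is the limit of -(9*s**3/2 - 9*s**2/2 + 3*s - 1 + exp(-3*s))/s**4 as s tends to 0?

Direct substitution gives 0/0.
Apply L'Hôpital: lim (27*s^2/2 - 9*s + 3 - 3*e^(-3*s))/(-4*s^3), still 0/0.
Apply L'Hôpital: lim (27*s - 9 + 9*e^(-3*s))/(-12*s^2), still 0/0.
Apply L'Hôpital: lim (27 - 27*e^(-3*s))/(-24*s), still 0/0.
After 4 applications of L'Hôpital's rule the quotient is (81*e^(-3*s))/(-24); substituting s = 0 gives -27/8.

-27/8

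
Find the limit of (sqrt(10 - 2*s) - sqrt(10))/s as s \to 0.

-√(10)/10

Substitution gives 0/0. Multiply numerator and denominator by the conjugate √(10 - 2s) + √10.
The numerator becomes (10 - 2s) − 10 = -2s, so the expression simplifies to -2/(√(10 - 2s) + √10).
Letting s → 0 gives -2/(2√10) = -√(10)/10.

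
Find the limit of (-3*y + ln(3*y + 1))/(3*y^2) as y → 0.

Direct substitution gives 0/0.
Apply L'Hôpital: lim (-3 + 3/(3*y + 1))/(6*y), still 0/0.
After 2 applications of L'Hôpital's rule the quotient is (-9/(3*y + 1)^2)/(6); substituting y = 0 gives -3/2.

-3/2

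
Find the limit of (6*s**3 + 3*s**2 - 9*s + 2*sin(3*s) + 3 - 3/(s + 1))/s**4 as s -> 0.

Substitution gives 0/0; apply L'Hôpital's rule 4 times.
After differentiating numerator and denominator 4 times the quotient is (162*sin(3*s) - 72/(s + 1)^5)/(24); at s = 0 this is -3.

-3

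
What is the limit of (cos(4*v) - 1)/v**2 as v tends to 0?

-8

Direct substitution gives 0/0.
Apply L'Hôpital: lim (-4*sin(4*v))/(2*v), still 0/0.
After 2 applications of L'Hôpital's rule the quotient is (-16*cos(4*v))/(2); substituting v = 0 gives -8.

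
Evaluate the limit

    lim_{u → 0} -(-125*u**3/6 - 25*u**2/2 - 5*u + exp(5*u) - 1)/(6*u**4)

-625/144

Direct substitution gives 0/0.
Apply L'Hôpital: lim (-125*u^2/2 - 25*u + 5*e^(5*u) - 5)/(-24*u^3), still 0/0.
Apply L'Hôpital: lim (-125*u + 25*e^(5*u) - 25)/(-72*u^2), still 0/0.
Apply L'Hôpital: lim (125*e^(5*u) - 125)/(-144*u), still 0/0.
After 4 applications of L'Hôpital's rule the quotient is (625*e^(5*u))/(-144); substituting u = 0 gives -625/144.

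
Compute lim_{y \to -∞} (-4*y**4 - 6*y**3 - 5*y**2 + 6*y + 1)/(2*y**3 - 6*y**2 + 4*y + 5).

∞

The numerator has higher degree (4 > 3); the quotient behaves like (-4/(2))·y^1 for large |y|.
As y → −∞ this diverges to ∞.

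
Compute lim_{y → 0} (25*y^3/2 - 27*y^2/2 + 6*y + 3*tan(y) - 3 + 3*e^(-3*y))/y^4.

81/8

Substitution gives 0/0 (the numerator vanishes to order 4).
Expand each term to order y^4: the coefficient of y^4 in 3·tan(y) is 0 and in 3·e^(-3y) is 81/8.
Lower-order terms cancel with the polynomial part, so the numerator is (81/8)·y^4 + o(y^4), and the limit is (81/8)/(1) = 81/8.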